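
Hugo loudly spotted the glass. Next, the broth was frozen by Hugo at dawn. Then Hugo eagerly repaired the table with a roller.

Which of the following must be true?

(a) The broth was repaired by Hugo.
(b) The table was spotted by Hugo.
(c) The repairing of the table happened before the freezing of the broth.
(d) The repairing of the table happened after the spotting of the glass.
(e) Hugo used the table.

(d)

(a) Not entailed — Hugo repaired the table, not the broth; the broth belongs to the freezing event.
(b) Not entailed — Hugo spotted the glass, not the table; the table belongs to the repairing event.
(c) Not entailed — the narrative places the freezing before the repairing, not after.
(d) Entailed — the narrative places the spotting before the repairing.
(e) Not entailed — the table is the patient, not an instrument — Hugo used a roller.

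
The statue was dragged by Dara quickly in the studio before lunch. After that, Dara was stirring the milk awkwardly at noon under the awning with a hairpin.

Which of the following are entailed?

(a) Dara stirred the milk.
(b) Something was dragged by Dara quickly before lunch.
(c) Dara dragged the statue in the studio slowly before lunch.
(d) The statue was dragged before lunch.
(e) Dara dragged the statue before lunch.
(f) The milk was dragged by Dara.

(a) Entailed — 'stir' is an activity; 'was stirring' entails that some stirring happened, so 'stirred' holds.
(b) Entailed — this follows by dropping conjuncts from the dragging event's description.
(c) Not entailed — 'slowly' adds a manner not in (and inconsistent with) the original.
(d) Entailed — the original entails any weakening of itself; this just drops 'in the studio', 'quickly' and generalizes the agent.
(e) Entailed — this follows by dropping conjuncts from the dragging event's description.
(f) Not entailed — Dara dragged the statue, not the milk; the milk belongs to the stirring event.

(a), (b), (d), (e)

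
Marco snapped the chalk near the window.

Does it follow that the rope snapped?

no

Nothing is said about any rope; only the chalk is affected.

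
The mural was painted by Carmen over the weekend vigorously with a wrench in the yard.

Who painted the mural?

Carmen

'Carmen' marks the agent of the painting event.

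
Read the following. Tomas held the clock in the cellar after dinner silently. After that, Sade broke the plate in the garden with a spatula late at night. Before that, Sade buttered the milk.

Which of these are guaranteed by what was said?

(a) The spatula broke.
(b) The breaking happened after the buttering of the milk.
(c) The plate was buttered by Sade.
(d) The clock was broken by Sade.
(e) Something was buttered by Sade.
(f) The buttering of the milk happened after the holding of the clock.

(a) Not entailed — the plate is what broke, not the spatula.
(b) Entailed — the narrative places the buttering before the breaking.
(c) Not entailed — Sade buttered the milk, not the plate; the plate belongs to the breaking event.
(d) Not entailed — Sade broke the plate, not the clock; the clock belongs to the holding event.
(e) Entailed — every conjunct here is already in the original buttering event.
(f) Not entailed — the narrative doesn't order the holding relative to the buttering.

(b), (e)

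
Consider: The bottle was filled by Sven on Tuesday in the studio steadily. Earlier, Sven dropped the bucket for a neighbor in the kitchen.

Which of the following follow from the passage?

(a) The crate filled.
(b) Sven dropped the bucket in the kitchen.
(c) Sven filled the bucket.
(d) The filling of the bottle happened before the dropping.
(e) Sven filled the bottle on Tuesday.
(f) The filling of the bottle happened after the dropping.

(b), (e), (f)

(a) Not entailed — the bottle is what filled, not the crate.
(b) Entailed — dropping 'for a neighbor' leaves a sub-description the original still satisfies.
(c) Not entailed — Sven filled the bottle, not the bucket; the bucket belongs to the dropping event.
(d) Not entailed — the narrative places the dropping before the filling, not after.
(e) Entailed — dropping 'in the studio', 'steadily' leaves a sub-description the original still satisfies.
(f) Entailed — the narrative places the dropping before the filling.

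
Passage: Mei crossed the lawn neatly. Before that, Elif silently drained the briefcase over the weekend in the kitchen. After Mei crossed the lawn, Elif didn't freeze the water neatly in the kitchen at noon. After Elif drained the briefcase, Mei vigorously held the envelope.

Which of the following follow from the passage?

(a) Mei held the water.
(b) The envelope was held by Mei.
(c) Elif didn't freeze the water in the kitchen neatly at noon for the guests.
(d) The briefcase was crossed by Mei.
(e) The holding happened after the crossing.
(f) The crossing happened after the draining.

(b), (c), (f)

(a) Not entailed — Mei held the envelope, not the water; the water belongs to the freezing event.
(b) Entailed — every conjunct here is already in the original holding event.
(c) Entailed — under negation, adding a further restriction is entailed: if no such freezing event occurred, none occurred for the guests either.
(d) Not entailed — Mei crossed the lawn, not the briefcase; the briefcase belongs to the draining event.
(e) Not entailed — the narrative doesn't order the crossing relative to the holding.
(f) Entailed — the narrative places the draining before the crossing.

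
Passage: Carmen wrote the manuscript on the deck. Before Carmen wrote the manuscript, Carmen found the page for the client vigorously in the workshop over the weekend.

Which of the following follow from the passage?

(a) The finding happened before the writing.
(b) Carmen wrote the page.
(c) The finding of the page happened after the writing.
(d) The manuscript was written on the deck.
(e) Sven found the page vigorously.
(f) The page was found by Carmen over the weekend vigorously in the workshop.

(a) Entailed — the narrative places the finding before the writing.
(b) Not entailed — Carmen wrote the manuscript, not the page; the page belongs to the finding event.
(c) Not entailed — the narrative places the finding before the writing, not after.
(d) Entailed — this follows by dropping conjuncts from the writing event's description.
(e) Not entailed — the passage has Carmen finding the page, not Sven.
(f) Entailed — this follows by dropping conjuncts from the finding event's description.

(a), (d), (f)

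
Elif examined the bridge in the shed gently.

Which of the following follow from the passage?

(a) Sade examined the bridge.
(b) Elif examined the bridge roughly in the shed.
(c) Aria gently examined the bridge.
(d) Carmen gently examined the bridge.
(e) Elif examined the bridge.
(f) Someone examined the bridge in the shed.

(a) Not entailed — the passage has Elif examining the bridge, not Sade.
(b) Not entailed — 'roughly' adds a manner not in (and inconsistent with) the original.
(c) Not entailed — the passage has Elif examining the bridge, not Aria.
(d) Not entailed — the passage has Elif examining the bridge, not Carmen.
(e) Entailed — the original entails any weakening of itself; this just drops 'gently', 'in the shed'.
(f) Entailed — the original entails any weakening of itself; this just drops 'gently' and generalizes the agent.

(e), (f)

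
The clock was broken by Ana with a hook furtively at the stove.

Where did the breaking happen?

'at the stove' marks the location of the breaking event.

at the stove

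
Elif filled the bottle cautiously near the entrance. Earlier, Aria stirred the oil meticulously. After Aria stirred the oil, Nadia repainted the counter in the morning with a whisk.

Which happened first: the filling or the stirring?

The connectives place the stirring before the filling.

the stirring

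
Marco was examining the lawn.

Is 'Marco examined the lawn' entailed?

'examine' is atelic; if Marco was examining the lawn, then Marco examined the lawn (for some time).

yes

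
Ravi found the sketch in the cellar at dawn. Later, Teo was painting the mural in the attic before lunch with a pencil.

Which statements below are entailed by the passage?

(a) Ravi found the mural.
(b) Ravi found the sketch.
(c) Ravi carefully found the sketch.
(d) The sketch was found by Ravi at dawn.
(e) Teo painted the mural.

(b), (d)

(a) Not entailed — Ravi found the sketch, not the mural; the mural belongs to the painting event.
(b) Entailed — the original entails any weakening of itself; this just drops 'at dawn', 'in the cellar'.
(c) Not entailed — 'carefully' adds information not in the original event.
(d) Entailed — dropping 'in the cellar' leaves a sub-description the original still satisfies.
(e) Not entailed — 'was painting' is progressive on an accomplishment; it does not entail the completed 'painted'.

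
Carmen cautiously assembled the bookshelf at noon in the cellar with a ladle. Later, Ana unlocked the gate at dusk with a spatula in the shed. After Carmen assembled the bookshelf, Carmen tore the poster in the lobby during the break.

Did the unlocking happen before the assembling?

no

The narrative orders the assembling before the unlocking.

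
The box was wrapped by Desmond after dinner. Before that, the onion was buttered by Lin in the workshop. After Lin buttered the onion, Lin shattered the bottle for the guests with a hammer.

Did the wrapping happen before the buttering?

The narrative orders the buttering before the wrapping.

no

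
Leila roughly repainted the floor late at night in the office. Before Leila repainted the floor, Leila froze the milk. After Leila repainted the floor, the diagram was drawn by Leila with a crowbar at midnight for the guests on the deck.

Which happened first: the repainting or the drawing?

The connectives place the repainting before the drawing.

the repainting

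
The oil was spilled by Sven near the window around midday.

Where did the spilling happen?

near the window

'near the window' marks the location of the spilling event.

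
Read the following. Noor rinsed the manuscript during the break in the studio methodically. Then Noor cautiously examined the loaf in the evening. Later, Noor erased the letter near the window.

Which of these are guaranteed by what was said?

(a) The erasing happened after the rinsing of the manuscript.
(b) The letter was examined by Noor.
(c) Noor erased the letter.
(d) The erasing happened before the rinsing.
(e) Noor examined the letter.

(a), (c)

(a) Entailed — the narrative places the rinsing before the erasing.
(b) Not entailed — Noor examined the loaf, not the letter; the letter belongs to the erasing event.
(c) Entailed — dropping 'near the window' leaves a sub-description the original still satisfies.
(d) Not entailed — the narrative places the rinsing before the erasing, not after.
(e) Not entailed — Noor examined the loaf, not the letter; the letter belongs to the erasing event.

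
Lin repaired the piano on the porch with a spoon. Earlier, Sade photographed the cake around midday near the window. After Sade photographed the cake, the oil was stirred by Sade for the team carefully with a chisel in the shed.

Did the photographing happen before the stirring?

yes

The narrative orders the photographing before the stirring.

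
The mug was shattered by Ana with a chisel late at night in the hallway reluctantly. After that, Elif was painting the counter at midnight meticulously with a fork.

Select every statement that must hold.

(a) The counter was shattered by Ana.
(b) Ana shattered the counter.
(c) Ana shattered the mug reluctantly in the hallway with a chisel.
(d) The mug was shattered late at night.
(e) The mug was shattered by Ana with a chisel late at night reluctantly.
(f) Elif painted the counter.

(c), (d), (e)

(a) Not entailed — Ana shattered the mug, not the counter; the counter belongs to the painting event.
(b) Not entailed — Ana shattered the mug, not the counter; the counter belongs to the painting event.
(c) Entailed — dropping 'late at night' leaves a sub-description the original still satisfies.
(d) Entailed — the original entails any weakening of itself; this just drops 'reluctantly', 'with a chisel', 'in the hallway' and generalizes the agent.
(e) Entailed — the original entails any weakening of itself; this just drops 'in the hallway'.
(f) Not entailed — 'was painting' is progressive on an accomplishment; it does not entail the completed 'painted'.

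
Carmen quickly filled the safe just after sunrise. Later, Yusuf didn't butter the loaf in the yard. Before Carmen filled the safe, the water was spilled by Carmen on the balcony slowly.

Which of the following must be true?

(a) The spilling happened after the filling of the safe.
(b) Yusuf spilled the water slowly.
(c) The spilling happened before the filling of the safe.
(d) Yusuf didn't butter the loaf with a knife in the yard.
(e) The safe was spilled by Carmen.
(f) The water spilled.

(c), (d), (f)

(a) Not entailed — the narrative places the spilling before the filling, not after.
(b) Not entailed — the passage has Carmen spilling the water, not Yusuf.
(c) Entailed — the narrative places the spilling before the filling.
(d) Entailed — under negation, adding a further restriction is entailed: if no such buttering event occurred, none occurred with a knife either.
(e) Not entailed — Carmen spilled the water, not the safe; the safe belongs to the filling event.
(f) Entailed — 'Carmen spilled the water' is causative; it entails the inchoative 'the water spilled'.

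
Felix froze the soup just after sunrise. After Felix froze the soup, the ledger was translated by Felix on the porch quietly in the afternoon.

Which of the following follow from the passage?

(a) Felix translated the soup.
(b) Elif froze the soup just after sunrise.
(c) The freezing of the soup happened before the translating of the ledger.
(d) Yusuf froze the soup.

(a) Not entailed — Felix translated the ledger, not the soup; the soup belongs to the freezing event.
(b) Not entailed — the passage has Felix freezing the soup, not Elif.
(c) Entailed — the narrative places the freezing before the translating.
(d) Not entailed — the passage has Felix freezing the soup, not Yusuf.

(c)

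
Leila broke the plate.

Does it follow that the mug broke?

no

Nothing is said about any mug; only the plate is affected.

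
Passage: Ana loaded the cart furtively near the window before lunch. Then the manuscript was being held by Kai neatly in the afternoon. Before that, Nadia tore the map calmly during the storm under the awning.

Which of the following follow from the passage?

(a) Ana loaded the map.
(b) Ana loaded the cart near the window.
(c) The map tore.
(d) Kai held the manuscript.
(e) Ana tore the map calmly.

(b), (c), (d)

(a) Not entailed — Ana loaded the cart, not the map; the map belongs to the tearing event.
(b) Entailed — dropping 'furtively', 'before lunch' leaves a sub-description the original still satisfies.
(c) Entailed — 'Nadia tore the map' is causative; it entails the inchoative 'the map tore'.
(d) Entailed — 'hold' is an activity; 'was holding' entails that some holding happened, so 'held' holds.
(e) Not entailed — the passage has Nadia tearing the map, not Ana.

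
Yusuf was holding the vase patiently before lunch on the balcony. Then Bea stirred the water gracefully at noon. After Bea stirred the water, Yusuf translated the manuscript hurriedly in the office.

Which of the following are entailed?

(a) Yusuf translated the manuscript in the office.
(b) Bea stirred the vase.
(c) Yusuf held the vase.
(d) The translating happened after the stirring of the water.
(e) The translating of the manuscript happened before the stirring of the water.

(a) Entailed — this follows by dropping conjuncts from the translating event's description.
(b) Not entailed — Bea stirred the water, not the vase; the vase belongs to the holding event.
(c) Entailed — 'hold' is an activity; 'was holding' entails that some holding happened, so 'held' holds.
(d) Entailed — the narrative places the stirring before the translating.
(e) Not entailed — the narrative places the stirring before the translating, not after.

(a), (c), (d)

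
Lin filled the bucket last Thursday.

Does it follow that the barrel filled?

Nothing is said about any barrel; only the bucket is affected.

no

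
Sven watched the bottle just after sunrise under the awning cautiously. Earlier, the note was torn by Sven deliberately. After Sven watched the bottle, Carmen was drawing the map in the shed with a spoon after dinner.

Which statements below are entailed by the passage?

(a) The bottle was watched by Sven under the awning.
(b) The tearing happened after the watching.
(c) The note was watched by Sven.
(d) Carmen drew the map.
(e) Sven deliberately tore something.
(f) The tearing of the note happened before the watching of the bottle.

(a) Entailed — every conjunct here is already in the original watching event.
(b) Not entailed — the narrative places the tearing before the watching, not after.
(c) Not entailed — Sven watched the bottle, not the note; the note belongs to the tearing event.
(d) Not entailed — 'was drawing' is progressive on an accomplishment; it does not entail the completed 'drew'.
(e) Entailed — the original entails any weakening of itself; this just generalizes the patient.
(f) Entailed — the narrative places the tearing before the watching.

(a), (e), (f)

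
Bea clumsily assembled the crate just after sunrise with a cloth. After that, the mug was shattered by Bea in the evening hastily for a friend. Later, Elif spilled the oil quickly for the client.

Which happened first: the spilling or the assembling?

the assembling

The connectives place the assembling before the spilling.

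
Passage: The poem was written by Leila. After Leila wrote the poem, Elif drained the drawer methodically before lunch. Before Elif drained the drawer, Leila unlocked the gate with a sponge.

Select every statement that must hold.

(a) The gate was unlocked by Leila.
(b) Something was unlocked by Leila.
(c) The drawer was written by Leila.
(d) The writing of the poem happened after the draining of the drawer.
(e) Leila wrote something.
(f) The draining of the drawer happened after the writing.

(a) Entailed — the original entails any weakening of itself; this just drops 'with a sponge'.
(b) Entailed — every conjunct here is already in the original unlocking event.
(c) Not entailed — Leila wrote the poem, not the drawer; the drawer belongs to the draining event.
(d) Not entailed — the narrative places the writing before the draining, not after.
(e) Entailed — generalizing the patient leaves a sub-description the original still satisfies.
(f) Entailed — the narrative places the writing before the draining.

(a), (b), (e), (f)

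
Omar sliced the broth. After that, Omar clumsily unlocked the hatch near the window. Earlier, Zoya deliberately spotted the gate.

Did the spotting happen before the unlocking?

yes

The narrative orders the spotting before the unlocking.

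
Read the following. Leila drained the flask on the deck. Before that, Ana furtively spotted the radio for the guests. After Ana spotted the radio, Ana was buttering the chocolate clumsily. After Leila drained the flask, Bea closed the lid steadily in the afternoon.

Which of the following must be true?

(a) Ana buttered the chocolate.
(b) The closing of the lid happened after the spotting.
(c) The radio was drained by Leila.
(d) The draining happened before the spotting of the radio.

(a) Not entailed — 'was buttering' is progressive on an accomplishment; it does not entail the completed 'buttered'.
(b) Entailed — the narrative places the spotting before the closing.
(c) Not entailed — Leila drained the flask, not the radio; the radio belongs to the spotting event.
(d) Not entailed — the narrative places the spotting before the draining, not after.

(b)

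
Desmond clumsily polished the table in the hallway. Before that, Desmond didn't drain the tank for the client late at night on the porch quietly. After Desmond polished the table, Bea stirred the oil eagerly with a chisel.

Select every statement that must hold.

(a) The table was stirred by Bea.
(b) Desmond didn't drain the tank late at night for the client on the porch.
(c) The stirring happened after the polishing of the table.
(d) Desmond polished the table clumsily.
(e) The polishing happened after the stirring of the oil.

(c), (d)

(a) Not entailed — Bea stirred the oil, not the table; the table belongs to the polishing event.
(b) Not entailed — dropping 'quietly' under negation is not valid — the original leaves open that Desmond drained the tank some other way.
(c) Entailed — the narrative places the polishing before the stirring.
(d) Entailed — the original entails any weakening of itself; this just drops 'in the hallway'.
(e) Not entailed — the narrative places the polishing before the stirring, not after.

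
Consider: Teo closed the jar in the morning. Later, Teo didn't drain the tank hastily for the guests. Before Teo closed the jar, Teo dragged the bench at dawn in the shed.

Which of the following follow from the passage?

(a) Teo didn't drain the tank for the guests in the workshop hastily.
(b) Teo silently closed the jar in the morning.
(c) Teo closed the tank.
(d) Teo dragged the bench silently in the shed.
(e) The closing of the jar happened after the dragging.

(a), (e)

(a) Entailed — under negation, adding a further restriction is entailed: if no such draining event occurred, none occurred in the workshop either.
(b) Not entailed — 'silently' adds information not in the original event.
(c) Not entailed — Teo closed the jar, not the tank; the tank belongs to the draining event.
(d) Not entailed — 'silently' adds information not in the original event.
(e) Entailed — the narrative places the dragging before the closing.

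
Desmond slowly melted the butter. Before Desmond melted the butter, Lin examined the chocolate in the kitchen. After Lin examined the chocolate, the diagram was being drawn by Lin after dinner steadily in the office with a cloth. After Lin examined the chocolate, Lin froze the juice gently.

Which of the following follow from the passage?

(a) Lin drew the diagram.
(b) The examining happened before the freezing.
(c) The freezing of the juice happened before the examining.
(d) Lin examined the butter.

(a) Not entailed — 'was drawing' is progressive on an accomplishment; it does not entail the completed 'drew'.
(b) Entailed — the narrative places the examining before the freezing.
(c) Not entailed — the narrative places the examining before the freezing, not after.
(d) Not entailed — Lin examined the chocolate, not the butter; the butter belongs to the melting event.

(b)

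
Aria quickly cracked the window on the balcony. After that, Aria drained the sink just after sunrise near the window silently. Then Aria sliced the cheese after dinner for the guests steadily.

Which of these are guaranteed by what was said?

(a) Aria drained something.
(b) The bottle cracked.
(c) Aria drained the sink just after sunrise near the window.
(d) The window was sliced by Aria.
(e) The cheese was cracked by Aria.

(a), (c)

(a) Entailed — every conjunct here is already in the original draining event.
(b) Not entailed — the window is what cracked, not the bottle.
(c) Entailed — the original entails any weakening of itself; this just drops 'silently'.
(d) Not entailed — Aria sliced the cheese, not the window; the window belongs to the cracking event.
(e) Not entailed — Aria cracked the window, not the cheese; the cheese belongs to the slicing event.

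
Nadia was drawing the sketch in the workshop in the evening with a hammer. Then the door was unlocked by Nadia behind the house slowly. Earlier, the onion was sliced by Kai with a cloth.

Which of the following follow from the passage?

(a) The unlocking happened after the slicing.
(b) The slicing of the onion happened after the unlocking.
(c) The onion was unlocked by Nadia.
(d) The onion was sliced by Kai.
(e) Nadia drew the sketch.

(a) Entailed — the narrative places the slicing before the unlocking.
(b) Not entailed — the narrative places the slicing before the unlocking, not after.
(c) Not entailed — Nadia unlocked the door, not the onion; the onion belongs to the slicing event.
(d) Entailed — dropping 'with a cloth' leaves a sub-description the original still satisfies.
(e) Not entailed — 'was drawing' is progressive on an accomplishment; it does not entail the completed 'drew'.

(a), (d)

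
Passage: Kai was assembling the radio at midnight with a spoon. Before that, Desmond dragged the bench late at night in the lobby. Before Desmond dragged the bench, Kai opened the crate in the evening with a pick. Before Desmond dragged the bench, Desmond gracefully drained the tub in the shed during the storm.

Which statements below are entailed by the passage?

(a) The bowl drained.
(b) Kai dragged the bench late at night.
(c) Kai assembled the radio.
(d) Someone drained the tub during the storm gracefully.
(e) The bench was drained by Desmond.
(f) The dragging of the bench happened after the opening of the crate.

(a) Not entailed — the tub is what drained, not the bowl.
(b) Not entailed — the passage has Desmond dragging the bench, not Kai.
(c) Not entailed — 'was assembling' is progressive on an accomplishment; it does not entail the completed 'assembled'.
(d) Entailed — this follows by dropping conjuncts from the draining event's description.
(e) Not entailed — Desmond drained the tub, not the bench; the bench belongs to the dragging event.
(f) Entailed — the narrative places the opening before the dragging.

(d), (f)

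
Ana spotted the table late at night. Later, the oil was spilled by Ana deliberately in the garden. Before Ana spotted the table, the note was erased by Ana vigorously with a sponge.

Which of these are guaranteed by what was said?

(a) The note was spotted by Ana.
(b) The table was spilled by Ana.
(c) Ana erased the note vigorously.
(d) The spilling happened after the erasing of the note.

(a) Not entailed — Ana spotted the table, not the note; the note belongs to the erasing event.
(b) Not entailed — Ana spilled the oil, not the table; the table belongs to the spotting event.
(c) Entailed — the original entails any weakening of itself; this just drops 'with a sponge'.
(d) Entailed — the narrative places the erasing before the spilling.

(c), (d)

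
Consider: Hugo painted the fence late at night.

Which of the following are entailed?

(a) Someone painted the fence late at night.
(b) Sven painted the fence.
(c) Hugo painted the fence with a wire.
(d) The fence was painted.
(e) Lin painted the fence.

(a) Entailed — this follows by dropping conjuncts from the painting event's description.
(b) Not entailed — the passage has Hugo painting the fence, not Sven.
(c) Not entailed — 'with a wire' adds information not in the original event.
(d) Entailed — dropping 'late at night' and generalizing the agent leaves a sub-description the original still satisfies.
(e) Not entailed — the passage has Hugo painting the fence, not Lin.

(a), (d)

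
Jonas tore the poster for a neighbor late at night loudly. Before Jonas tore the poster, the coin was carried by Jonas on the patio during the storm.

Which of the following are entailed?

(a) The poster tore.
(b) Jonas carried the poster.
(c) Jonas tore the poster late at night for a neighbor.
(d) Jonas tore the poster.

(a), (c), (d)

(a) Entailed — 'Jonas tore the poster' is causative; it entails the inchoative 'the poster tore'.
(b) Not entailed — Jonas carried the coin, not the poster; the poster belongs to the tearing event.
(c) Entailed — every conjunct here is already in the original tearing event.
(d) Entailed — this follows by dropping conjuncts from the tearing event's description.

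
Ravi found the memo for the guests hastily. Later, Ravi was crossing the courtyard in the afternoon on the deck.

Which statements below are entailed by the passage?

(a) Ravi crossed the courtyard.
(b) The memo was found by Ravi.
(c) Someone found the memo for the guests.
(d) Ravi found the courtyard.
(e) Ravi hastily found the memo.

(b), (c), (e)

(a) Not entailed — 'was crossing' is progressive on an accomplishment; it does not entail the completed 'crossed'.
(b) Entailed — this follows by dropping conjuncts from the finding event's description.
(c) Entailed — this follows by dropping conjuncts from the finding event's description.
(d) Not entailed — Ravi found the memo, not the courtyard; the courtyard belongs to the crossing event.
(e) Entailed — this follows by dropping conjuncts from the finding event's description.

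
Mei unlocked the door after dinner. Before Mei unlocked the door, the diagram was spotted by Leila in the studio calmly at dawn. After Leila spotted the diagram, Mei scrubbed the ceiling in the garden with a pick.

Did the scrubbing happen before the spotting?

no

The narrative orders the spotting before the scrubbing.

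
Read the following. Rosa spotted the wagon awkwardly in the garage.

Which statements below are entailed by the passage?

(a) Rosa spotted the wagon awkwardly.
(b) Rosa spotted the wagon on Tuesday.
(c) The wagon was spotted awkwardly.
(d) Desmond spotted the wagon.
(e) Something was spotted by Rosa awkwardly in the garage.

(a) Entailed — every conjunct here is already in the original spotting event.
(b) Not entailed — 'on Tuesday' adds information not in the original event.
(c) Entailed — the original entails any weakening of itself; this just drops 'in the garage' and generalizes the agent.
(d) Not entailed — the passage has Rosa spotting the wagon, not Desmond.
(e) Entailed — this follows by dropping conjuncts from the spotting event's description.

(a), (c), (e)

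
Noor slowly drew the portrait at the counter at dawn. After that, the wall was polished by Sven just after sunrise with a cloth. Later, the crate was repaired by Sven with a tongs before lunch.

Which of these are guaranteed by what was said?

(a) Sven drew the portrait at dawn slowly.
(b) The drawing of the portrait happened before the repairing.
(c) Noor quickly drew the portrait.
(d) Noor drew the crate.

(a) Not entailed — the passage has Noor drawing the portrait, not Sven.
(b) Entailed — the narrative places the drawing before the repairing.
(c) Not entailed — 'quickly' adds a manner not in (and inconsistent with) the original.
(d) Not entailed — Noor drew the portrait, not the crate; the crate belongs to the repairing event.

(b)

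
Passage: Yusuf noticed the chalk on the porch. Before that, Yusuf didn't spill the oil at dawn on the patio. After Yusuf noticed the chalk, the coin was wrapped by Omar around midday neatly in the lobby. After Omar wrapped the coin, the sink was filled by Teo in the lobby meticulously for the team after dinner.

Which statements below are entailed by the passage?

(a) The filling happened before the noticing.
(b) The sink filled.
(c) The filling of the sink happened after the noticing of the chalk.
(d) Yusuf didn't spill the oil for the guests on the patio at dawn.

(a) Not entailed — the narrative places the noticing before the filling, not after.
(b) Entailed — 'Teo filled the sink' is causative; it entails the inchoative 'the sink filled'.
(c) Entailed — the narrative places the noticing before the filling.
(d) Entailed — under negation, adding a further restriction is entailed: if no such spilling event occurred, none occurred for the guests either.

(b), (c), (d)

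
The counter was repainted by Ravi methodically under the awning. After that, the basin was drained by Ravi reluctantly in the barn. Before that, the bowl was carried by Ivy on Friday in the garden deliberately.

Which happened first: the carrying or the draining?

the carrying

The connectives place the carrying before the draining.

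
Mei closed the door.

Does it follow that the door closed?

yes

'Mei closed the door' is the causative; it entails the inchoative 'the door closed'.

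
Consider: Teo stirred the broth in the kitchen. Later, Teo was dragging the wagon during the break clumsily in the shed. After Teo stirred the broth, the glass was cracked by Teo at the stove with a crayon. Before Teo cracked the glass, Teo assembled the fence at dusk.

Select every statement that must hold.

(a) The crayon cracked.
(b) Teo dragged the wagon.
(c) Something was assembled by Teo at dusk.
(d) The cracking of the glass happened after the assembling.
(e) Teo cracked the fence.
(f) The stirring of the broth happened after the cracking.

(a) Not entailed — the glass is what cracked, not the crayon.
(b) Entailed — 'drag' is an activity; 'was dragging' entails that some dragging happened, so 'dragged' holds.
(c) Entailed — the original entails any weakening of itself; this just generalizes the patient.
(d) Entailed — the narrative places the assembling before the cracking.
(e) Not entailed — Teo cracked the glass, not the fence; the fence belongs to the assembling event.
(f) Not entailed — the narrative places the stirring before the cracking, not after.

(b), (c), (d)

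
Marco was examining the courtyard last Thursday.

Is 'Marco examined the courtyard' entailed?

'examine' is atelic; if Marco was examining the courtyard, then Marco examined the courtyard (for some time).

yes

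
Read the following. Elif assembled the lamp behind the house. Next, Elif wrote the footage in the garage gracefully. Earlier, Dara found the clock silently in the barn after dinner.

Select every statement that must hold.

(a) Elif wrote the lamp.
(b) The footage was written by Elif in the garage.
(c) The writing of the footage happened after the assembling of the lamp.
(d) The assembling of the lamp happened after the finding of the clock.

(a) Not entailed — Elif wrote the footage, not the lamp; the lamp belongs to the assembling event.
(b) Entailed — every conjunct here is already in the original writing event.
(c) Entailed — the narrative places the assembling before the writing.
(d) Not entailed — the narrative doesn't order the finding relative to the assembling.

(b), (c)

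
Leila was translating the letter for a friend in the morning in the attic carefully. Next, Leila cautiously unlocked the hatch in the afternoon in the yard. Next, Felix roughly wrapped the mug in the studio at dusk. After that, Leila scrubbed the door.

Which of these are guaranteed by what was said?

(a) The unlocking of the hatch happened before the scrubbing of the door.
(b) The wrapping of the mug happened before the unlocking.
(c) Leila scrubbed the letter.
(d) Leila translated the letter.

(a)

(a) Entailed — the narrative places the unlocking before the scrubbing.
(b) Not entailed — the narrative places the unlocking before the wrapping, not after.
(c) Not entailed — Leila scrubbed the door, not the letter; the letter belongs to the translating event.
(d) Not entailed — 'was translating' is progressive on an accomplishment; it does not entail the completed 'translated'.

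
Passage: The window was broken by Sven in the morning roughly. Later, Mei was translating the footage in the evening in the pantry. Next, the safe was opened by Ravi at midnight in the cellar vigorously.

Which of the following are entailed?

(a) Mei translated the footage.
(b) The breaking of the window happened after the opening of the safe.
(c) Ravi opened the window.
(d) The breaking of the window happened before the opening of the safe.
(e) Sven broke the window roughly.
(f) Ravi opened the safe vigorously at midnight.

(d), (e), (f)

(a) Not entailed — 'was translating' is progressive on an accomplishment; it does not entail the completed 'translated'.
(b) Not entailed — the narrative places the breaking before the opening, not after.
(c) Not entailed — Ravi opened the safe, not the window; the window belongs to the breaking event.
(d) Entailed — the narrative places the breaking before the opening.
(e) Entailed — dropping 'in the morning' leaves a sub-description the original still satisfies.
(f) Entailed — dropping 'in the cellar' leaves a sub-description the original still satisfies.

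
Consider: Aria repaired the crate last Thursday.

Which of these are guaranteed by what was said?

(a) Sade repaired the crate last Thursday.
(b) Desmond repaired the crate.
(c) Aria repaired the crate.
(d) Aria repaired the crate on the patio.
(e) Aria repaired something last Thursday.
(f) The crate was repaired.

(a) Not entailed — the passage has Aria repairing the crate, not Sade.
(b) Not entailed — the passage has Aria repairing the crate, not Desmond.
(c) Entailed — this follows by dropping conjuncts from the repairing event's description.
(d) Not entailed — 'on the patio' adds information not in the original event.
(e) Entailed — the original entails any weakening of itself; this just generalizes the patient.
(f) Entailed — the original entails any weakening of itself; this just drops 'last Thursday' and generalizes the agent.

(c), (e), (f)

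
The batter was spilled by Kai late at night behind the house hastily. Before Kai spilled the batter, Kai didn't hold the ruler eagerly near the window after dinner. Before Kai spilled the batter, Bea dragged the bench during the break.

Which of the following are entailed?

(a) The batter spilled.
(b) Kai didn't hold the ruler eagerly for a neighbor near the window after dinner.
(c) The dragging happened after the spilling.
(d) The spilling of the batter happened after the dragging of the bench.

(a) Entailed — 'Kai spilled the batter' is causative; it entails the inchoative 'the batter spilled'.
(b) Entailed — under negation, adding a further restriction is entailed: if no such holding event occurred, none occurred for a neighbor either.
(c) Not entailed — the narrative places the dragging before the spilling, not after.
(d) Entailed — the narrative places the dragging before the spilling.

(a), (b), (d)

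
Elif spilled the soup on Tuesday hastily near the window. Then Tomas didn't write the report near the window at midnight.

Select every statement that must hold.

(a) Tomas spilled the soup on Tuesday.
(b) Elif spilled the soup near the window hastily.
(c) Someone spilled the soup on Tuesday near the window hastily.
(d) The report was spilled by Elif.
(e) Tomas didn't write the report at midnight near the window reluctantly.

(a) Not entailed — the passage has Elif spilling the soup, not Tomas.
(b) Entailed — the original entails any weakening of itself; this just drops 'on Tuesday'.
(c) Entailed — every conjunct here is already in the original spilling event.
(d) Not entailed — Elif spilled the soup, not the report; the report belongs to the writing event.
(e) Entailed — under negation, adding a further restriction is entailed: if no such writing event occurred, none occurred reluctantly either.

(b), (c), (e)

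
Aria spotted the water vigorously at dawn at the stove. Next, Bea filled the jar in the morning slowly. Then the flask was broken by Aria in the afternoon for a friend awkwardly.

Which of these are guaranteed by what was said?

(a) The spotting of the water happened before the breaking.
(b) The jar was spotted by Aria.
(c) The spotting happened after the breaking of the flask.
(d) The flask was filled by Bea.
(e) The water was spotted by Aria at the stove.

(a) Entailed — the narrative places the spotting before the breaking.
(b) Not entailed — Aria spotted the water, not the jar; the jar belongs to the filling event.
(c) Not entailed — the narrative places the spotting before the breaking, not after.
(d) Not entailed — Bea filled the jar, not the flask; the flask belongs to the breaking event.
(e) Entailed — the original entails any weakening of itself; this just drops 'vigorously', 'at dawn'.

(a), (e)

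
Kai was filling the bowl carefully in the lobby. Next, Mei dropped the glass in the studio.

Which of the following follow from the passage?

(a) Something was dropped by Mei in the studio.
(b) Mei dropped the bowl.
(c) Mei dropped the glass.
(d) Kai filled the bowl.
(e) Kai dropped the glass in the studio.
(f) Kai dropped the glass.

(a) Entailed — every conjunct here is already in the original dropping event.
(b) Not entailed — Mei dropped the glass, not the bowl; the bowl belongs to the filling event.
(c) Entailed — every conjunct here is already in the original dropping event.
(d) Not entailed — 'was filling' is progressive on an accomplishment; it does not entail the completed 'filled'.
(e) Not entailed — the passage has Mei dropping the glass, not Kai.
(f) Not entailed — the passage has Mei dropping the glass, not Kai.

(a), (c)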